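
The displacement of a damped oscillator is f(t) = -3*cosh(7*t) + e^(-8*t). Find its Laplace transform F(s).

F(s) = -3*s/(s^2 - 49) + 1/(s + 8)

Apply the Laplace transform termwise.
(-3)·[L{cosh(7t)} = s/(s^2 - 49)]; L{e^(-8t)} = 1/(s + 8).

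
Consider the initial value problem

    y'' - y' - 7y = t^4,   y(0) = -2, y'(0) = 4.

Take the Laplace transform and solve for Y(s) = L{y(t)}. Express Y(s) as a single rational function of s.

Transform both sides with L{·}.
Using L{y''} = s^2 Y - s·y(0) - y'(0) and L{y'} = sY - y(0), with y(0) = -2, y'(0) = 4, the left side becomes (s^2 - s - 7)Y - (-2*s + 6).
The right side is L{t^4} = 24/s^5.
So (s^2 - s - 7)Y = 24/s^5 + (-2*s + 6).
Solve for Y(s) and write it as one ratio of polynomials.

Y(s) = (-2*s^6 + 6*s^5 + 24)/(s^7 - s^6 - 7*s^5)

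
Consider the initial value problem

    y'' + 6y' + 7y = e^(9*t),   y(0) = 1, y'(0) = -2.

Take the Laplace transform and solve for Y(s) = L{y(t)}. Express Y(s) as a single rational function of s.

Y(s) = (s^2 - 5*s - 35)/(s^3 - 3*s^2 - 47*s - 63)

Laplace-transform each side.
Using L{y''} = s^2 Y - s·y(0) - y'(0) and L{y'} = sY - y(0), with y(0) = 1, y'(0) = -2, the left side becomes (s^2 + 6*s + 7)Y - (s + 4).
The right side is L{e^(9*t)} = 1/(s - 9).
So (s^2 + 6*s + 7)Y = 1/(s - 9) + (s + 4).
Isolate Y and clear denominators.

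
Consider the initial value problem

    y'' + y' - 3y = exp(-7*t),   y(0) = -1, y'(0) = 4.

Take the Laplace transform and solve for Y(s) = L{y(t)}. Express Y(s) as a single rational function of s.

Y(s) = (-s^2 - 4*s + 22)/(s^3 + 8*s^2 + 4*s - 21)

Apply the Laplace transform to the equation.
With L{y''} = s^2 Y - s·y(0) - y'(0) and L{y'} = sY - y(0), with y(0) = -1, y'(0) = 4: the LHS transforms to (s^2 + s - 3)Y - (-s + 3).
The right side is L{exp(-7*t)} = 1/(s + 7).
So (s^2 + s - 3)Y = 1/(s + 7) + (-s + 3).
Isolate Y and clear denominators.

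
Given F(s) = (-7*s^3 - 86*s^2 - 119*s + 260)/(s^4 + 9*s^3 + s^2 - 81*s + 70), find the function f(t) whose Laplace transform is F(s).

f(t) = -6*exp(2*t) - exp(t) - 5*exp(-5*t) + 5*exp(-7*t)

Factor the denominator: s^4 + 9*s^3 + s^2 - 81*s + 70 = (s - 2)*(s - 1)*(s + 5)*(s + 7).
Partial fraction decomposition gives [-1/(s - 1)] + [5/(s + 7)] + [-6/(s - 2)] + [-5/(s + 5)].
Invert each term: -1/(s - 1) ↔ -e^(t); 5/(s + 7) ↔ 5e^(-7t); -6/(s - 2) ↔ -6e^(2t); -5/(s + 5) ↔ -5e^(-5t).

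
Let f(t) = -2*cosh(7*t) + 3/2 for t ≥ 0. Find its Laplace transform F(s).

F(s) = -2*s/(s^2 - 49) + 3/(2*s)

Apply the Laplace transform termwise.
L{3/2} = (3/2)/s; (-2)·[L{cosh(7t)} = s/(s^2 - 49)].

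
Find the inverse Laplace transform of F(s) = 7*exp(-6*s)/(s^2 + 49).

The factor e^(-6s) signals a time shift by c = 6 (second shifting theorem).
L{sin(7t)} = 7/(s^2 + 49), so L^-1{7/(s^2 + 49)} = sin(7*t).
Hence the inverse is u(t - 6) times that function evaluated at t - 6.

Heaviside(t - 6)*(sin(7*t - 42))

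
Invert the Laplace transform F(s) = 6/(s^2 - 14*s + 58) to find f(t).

f(t) = 2*exp(7*t)*sin(3*t)

Rewrite the denominator: s^2 - 14*s + 58 = (s - 7)^2 + 9.
The form in (s - 7) signals a first-shifting-theorem factor e^(7t).
Since L{sin(3t)} = 3/(s^2 + 9), the inverse is e^(7*t)*sin(3*t), scaled by 2.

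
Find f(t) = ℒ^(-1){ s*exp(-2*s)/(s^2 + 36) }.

The factor e^(-2s) signals a time shift by c = 2 (second shifting theorem).
L{cos(6t)} = s/(s^2 + 36), so L^-1{s/(s^2 + 36)} = cos(6*t).
Hence the inverse is u(t - 2) times that function evaluated at t - 2.

f(t) = Heaviside(t - 2)*(cos(6*t - 12))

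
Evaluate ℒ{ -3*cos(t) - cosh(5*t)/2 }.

-3*s/(s^2 + 1) - s/(2*(s^2 - 25))

By linearity of the Laplace transform, transform each term separately.
(-1/2)·[L{cosh(5t)} = s/(s^2 - 25)]; (-3)·[L{cos(t)} = s/(s^2 + 1)].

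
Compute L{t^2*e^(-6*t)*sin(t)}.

2*(3*s^2 + 36*s + 107)/(s^2 + 12*s + 37)^3

L{sin(t)} = 1/(s^2 + 1).
Multiplying by e^(-6t) shifts s → s + 6, so L{e^(-6*t)*sin(t)} = 1/((s + 6)^2 + 1).
Then apply L{t^2·g(t)} = (-1)^2 d^2/ds^2[H(s)] with H(s) = 1/((s + 6)^2 + 1):
differentiating 2 times and applying the sign gives 2*(3*s^2 + 36*s + 107)/(s^2 + 12*s + 37)^3.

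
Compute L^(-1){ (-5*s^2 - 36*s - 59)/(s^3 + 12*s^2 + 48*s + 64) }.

5*t^2*exp(-4*t)/2 + 4*t*exp(-4*t) - 5*exp(-4*t)

Factor the denominator: s^3 + 12*s^2 + 48*s + 64 = (s + 4)^3.
Partial fraction decomposition gives [-5/(s + 4)] + [4/(s + 4)^2] + [5/(s + 4)^3].
Invert each term: -5/(s + 4) ↔ -5e^(-4t); 4/(s + 4)^2 ↔ 4t·e^(-4t); 5/(s + 4)^3 ↔ (5/2)t^2·e^(-4t).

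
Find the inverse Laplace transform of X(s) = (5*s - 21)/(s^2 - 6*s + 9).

Factor the denominator: s^2 - 6*s + 9 = (s - 3)^2.
Partial fraction decomposition gives [5/(s - 3)] + [-6/(s - 3)^2].
Invert each term: 5/(s - 3) ↔ 5e^(3t); -6/(s - 3)^2 ↔ -6t·e^(3t).

-6*t*exp(3*t) + 5*exp(3*t)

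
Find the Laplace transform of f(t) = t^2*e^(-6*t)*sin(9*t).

L{sin(9t)} = 9/(s^2 + 81).
Multiplying by e^(-6t) shifts s → s + 6, so L{e^(-6*t)*sin(9*t)} = 9/((s + 6)^2 + 81).
Then apply L{t^2·g(t)} = (-1)^2 d^2/ds^2[G(s)] with G(s) = 9/((s + 6)^2 + 81):
differentiating 2 times and applying the sign gives 54*(s^2 + 12*s + 9)/(s^2 + 12*s + 117)^3.

54*(s^2 + 12*s + 9)/(s^2 + 12*s + 117)^3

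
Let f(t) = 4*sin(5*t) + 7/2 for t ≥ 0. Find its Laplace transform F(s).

By linearity of the Laplace transform, transform each term separately.
L{7/2} = (7/2)/s; (4)·[L{sin(5t)} = 5/(s^2 + 25)].

F(s) = 20/(s^2 + 25) + 7/(2*s)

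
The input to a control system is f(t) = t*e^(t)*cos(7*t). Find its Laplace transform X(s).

L{cos(7t)} = s/(s^2 + 49).
Multiplying by e^(t) shifts s → s - 1, so L{e^(t)*cos(7*t)} = (s - 1)/((s - 1)^2 + 49).
Then apply L{t·g(t)} = -d/ds[G(s)] with G(s) = (s - 1)/((s - 1)^2 + 49):
differentiating 1 time and applying the sign gives (s - 8)*(s + 6)/(s^2 - 2*s + 50)^2.

X(s) = (s - 8)*(s + 6)/(s^2 - 2*s + 50)^2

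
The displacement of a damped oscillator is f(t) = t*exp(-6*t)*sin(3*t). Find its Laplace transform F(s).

L{sin(3t)} = 3/(s^2 + 9).
Multiplying by e^(-6t) shifts s → s + 6, so L{exp(-6*t)*sin(3*t)} = 3/((s + 6)^2 + 9).
Then apply L{t·g(t)} = -d/ds[G(s)] with G(s) = 3/((s + 6)^2 + 9):
differentiating 1 time and applying the sign gives 6*(s + 6)/(s^2 + 12*s + 45)^2.

F(s) = 6*(s + 6)/(s^2 + 12*s + 45)^2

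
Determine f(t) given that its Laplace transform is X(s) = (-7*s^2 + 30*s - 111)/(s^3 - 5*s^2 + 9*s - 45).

f(t) = -4*exp(5*t) + 5*sin(3*t) - 3*cos(3*t)

Factor the denominator: s^3 - 5*s^2 + 9*s - 45 = (s - 5)*(s^2 + 9).
Partial fraction decomposition gives [-4/(s - 5)] + [-3*s/(s^2 + 9)] + [15/(s^2 + 9)].
Invert each term: -4/(s - 5) ↔ -4e^(5t); -3·s/(s^2 + 9) ↔ -3cos(3t); 5·3/(s^2 + 9) ↔ 5sin(3t).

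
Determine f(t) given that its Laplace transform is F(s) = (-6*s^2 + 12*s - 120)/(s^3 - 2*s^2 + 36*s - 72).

Factor the denominator: s^3 - 2*s^2 + 36*s - 72 = (s - 2)*(s^2 + 36).
Partial fraction decomposition gives [-3/(s - 2)] + [-3*s/(s^2 + 36)] + [6/(s^2 + 36)].
Invert each term: -3/(s - 2) ↔ -3e^(2t); -3·s/(s^2 + 36) ↔ -3cos(6t); 1·6/(s^2 + 36) ↔ sin(6t).

f(t) = -3*exp(2*t) + sin(6*t) - 3*cos(6*t)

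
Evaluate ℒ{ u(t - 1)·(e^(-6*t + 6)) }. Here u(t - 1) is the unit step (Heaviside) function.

By the second shifting theorem, L{u(t - c)·g(t - c)} = e^(-cs)·H(s) with c = 1 and H(s) = L{g(t)}.
L{e^(-6t)} = 1/(s + 6).

exp(-s)/(s + 6)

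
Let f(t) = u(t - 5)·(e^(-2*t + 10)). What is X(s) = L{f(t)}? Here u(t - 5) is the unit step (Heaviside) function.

X(s) = exp(-5*s)/(s + 2)

By the second shifting theorem, L{u(t - c)·g(t - c)} = e^(-cs)·G(s) with c = 5 and G(s) = L{g(t)}.
L{e^(-2t)} = 1/(s + 2).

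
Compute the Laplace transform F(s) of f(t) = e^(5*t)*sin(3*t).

L{sin(3t)} = 3/(s^2 + 9).
By the first shifting theorem, multiplying by e^(5t) replaces s with s - 5.

F(s) = 3/((s - 5)^2 + 9)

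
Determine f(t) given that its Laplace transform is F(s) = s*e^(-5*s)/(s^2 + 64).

The factor e^(-5s) signals a time shift by c = 5 (second shifting theorem).
L{cos(8t)} = s/(s^2 + 64), so L^-1{s/(s^2 + 64)} = cos(8*t).
Hence the inverse is u(t - 5) times that function evaluated at t - 5.

f(t) = Heaviside(t - 5)*(cos(8*t - 40))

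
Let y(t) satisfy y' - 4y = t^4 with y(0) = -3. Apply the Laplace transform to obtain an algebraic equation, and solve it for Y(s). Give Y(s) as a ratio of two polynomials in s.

Apply the Laplace transform to the equation.
With L{y'} = sY - y(0) = sY - (-3): the LHS transforms to (s - 4)Y - (-3).
The right side is L{t^4} = 24/s^5.
So (s - 4)Y = 24/s^5 + (-3).
Isolate Y and clear denominators.

Y(s) = (-3*s^5 + 24)/(s^6 - 4*s^5)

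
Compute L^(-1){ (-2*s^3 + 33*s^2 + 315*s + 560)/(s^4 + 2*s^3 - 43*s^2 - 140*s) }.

4*exp(7*t) - 4 - exp(-4*t) - exp(-5*t)

Factor the denominator: s^4 + 2*s^3 - 43*s^2 - 140*s = s*(s - 7)*(s + 4)*(s + 5).
Partial fraction decomposition gives [-4/s] + [-1/(s + 5)] + [4/(s - 7)] + [-1/(s + 4)].
Invert each term: -4/(s - 0) ↔ -4e^(0t); -1/(s + 5) ↔ -e^(-5t); 4/(s - 7) ↔ 4e^(7t); -1/(s + 4) ↔ -e^(-4t).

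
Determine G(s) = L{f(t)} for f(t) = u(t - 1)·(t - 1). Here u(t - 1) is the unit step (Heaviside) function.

By the second shifting theorem, L{u(t - c)·g(t - c)} = e^(-cs)·H(s) with c = 1 and H(s) = L{g(t)}.
L{t} = 1!/s^2 = 1/s^2.

G(s) = exp(-s)/s^2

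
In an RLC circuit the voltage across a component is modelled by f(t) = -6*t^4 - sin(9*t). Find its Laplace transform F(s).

The transform is linear, so treat each term independently.
(-1)·[L{sin(9t)} = 9/(s^2 + 81)]; (-6)·[L{t^4} = 4!/s^5 = 24/s^5].

F(s) = -9/(s^2 + 81) - 144/s^5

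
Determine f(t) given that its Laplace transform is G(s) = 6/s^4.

Since L{t^3} = 3!/s^4 = 6/s^4, the inverse is t^3.

f(t) = t^3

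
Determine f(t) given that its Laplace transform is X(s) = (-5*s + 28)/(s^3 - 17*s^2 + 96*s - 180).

Factor the denominator: s^3 - 17*s^2 + 96*s - 180 = (s - 6)^2*(s - 5).
Partial fraction decomposition gives [-3/(s - 6)] + [-2/(s - 6)^2] + [3/(s - 5)].
Invert each term: -3/(s - 6) ↔ -3e^(6t); -2/(s - 6)^2 ↔ -2t·e^(6t); 3/(s - 5) ↔ 3e^(5t).

f(t) = -2*t*exp(6*t) - 3*exp(6*t) + 3*exp(5*t)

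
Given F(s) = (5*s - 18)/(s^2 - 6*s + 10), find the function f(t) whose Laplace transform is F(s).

f(t) = -3*exp(3*t)*sin(t) + 5*exp(3*t)*cos(t)

Complete the square in the denominator: s^2 - 6*s + 10 = (s - 3)^2 + 1^2.
Split the numerator to match: 5*s - 18 = 5·(s - 3) - 3·1.
Invert each term: 5·(s - 3)/((s - 3)^2 + 1) ↔ 5e^(3t)cos(t); -3·1/((s - 3)^2 + 1) ↔ -3e^(3t)sin(t).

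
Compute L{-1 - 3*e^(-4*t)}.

The transform is linear, so treat each term independently.
(-3)·[L{e^(-4t)} = 1/(s + 4)]; L{-1} = -1/s.

-3/(s + 4) - 1/s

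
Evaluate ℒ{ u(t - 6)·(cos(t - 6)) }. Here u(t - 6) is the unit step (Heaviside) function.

By the second shifting theorem, L{u(t - c)·g(t - c)} = e^(-cs)·G(s) with c = 6 and G(s) = L{g(t)}.
L{cos(t)} = s/(s^2 + 1).

s*exp(-6*s)/(s^2 + 1)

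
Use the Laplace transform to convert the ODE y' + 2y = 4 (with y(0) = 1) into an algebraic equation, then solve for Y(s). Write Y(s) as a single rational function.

Y(s) = (s + 4)/(s^2 + 2*s)

Transform both sides with L{·}.
With L{y'} = sY - y(0) = sY - 1: the LHS transforms to (s + 2)Y - (1).
The right side is L{4} = 4/s.
So (s + 2)Y = 4/s + (1).
Isolate Y and clear denominators.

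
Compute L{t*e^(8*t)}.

(s - 8)^(-2)

L{e^(8t)} = 1/(s - 8).
Then apply L{t·g(t)} = -d/ds[G(s)] with G(s) = 1/(s - 8):
differentiating 1 time and applying the sign gives (s - 8)^(-2).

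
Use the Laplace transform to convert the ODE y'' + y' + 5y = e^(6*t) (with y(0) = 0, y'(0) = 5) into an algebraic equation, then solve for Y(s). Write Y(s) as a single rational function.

Y(s) = (5*s - 29)/(s^3 - 5*s^2 - s - 30)

Transform both sides with L{·}.
The derivative rules (L{y''} = s^2 Y - s·y(0) - y'(0) and L{y'} = sY - y(0), with y(0) = 0, y'(0) = 5) turn the left side into (s^2 + s + 5)Y - (5).
The right side is L{e^(6*t)} = 1/(s - 6).
So (s^2 + s + 5)Y = 1/(s - 6) + (5).
Solve for Y(s) and write it as one ratio of polynomials.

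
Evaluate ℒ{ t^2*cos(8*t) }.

2*s*(s^2 - 192)/(s^2 + 64)^3

L{cos(8t)} = s/(s^2 + 64).
Then apply L{t^2·g(t)} = (-1)^2 d^2/ds^2[G(s)] with G(s) = s/(s^2 + 64):
differentiating 2 times and applying the sign gives 2*s*(s^2 - 192)/(s^2 + 64)^3.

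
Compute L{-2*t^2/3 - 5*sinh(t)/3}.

-5/(3*(s^2 - 1)) - 4/(3*s^3)

The transform is linear, so treat each term independently.
(-5/3)·[L{sinh(t)} = 1/(s^2 - 1)]; (-2/3)·[L{t^2} = 2!/s^3 = 2/s^3].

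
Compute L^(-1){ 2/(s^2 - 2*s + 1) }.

2*t*exp(t)

Rewrite the denominator: s^2 - 2*s + 1 = (s - 1)^2.
The form in (s - 1) signals a first-shifting-theorem factor e^(t).
Since L{t} = 1!/s^2 = 1/s^2, the inverse is t*e^(t), scaled by 2.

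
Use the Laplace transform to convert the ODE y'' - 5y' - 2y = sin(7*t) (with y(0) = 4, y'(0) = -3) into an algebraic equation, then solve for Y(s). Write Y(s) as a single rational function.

Y(s) = (4*s^3 - 23*s^2 + 196*s - 1120)/(s^4 - 5*s^3 + 47*s^2 - 245*s - 98)

Apply the Laplace transform to the equation.
The derivative rules (L{y''} = s^2 Y - s·y(0) - y'(0) and L{y'} = sY - y(0), with y(0) = 4, y'(0) = -3) turn the left side into (s^2 - 5*s - 2)Y - (4*s - 23).
The right side is L{sin(7*t)} = 7/(s^2 + 49).
So (s^2 - 5*s - 2)Y = 7/(s^2 + 49) + (4*s - 23).
Solve for Y(s) and write it as one ratio of polynomials.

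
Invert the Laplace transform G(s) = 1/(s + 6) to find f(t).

Since L{e^(-6t)} = 1/(s + 6), the inverse is e^(-6*t).

f(t) = exp(-6*t)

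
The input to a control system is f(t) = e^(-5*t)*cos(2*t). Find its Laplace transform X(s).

X(s) = (s + 5)/((s + 5)^2 + 4)

L{cos(2t)} = s/(s^2 + 4).
By the first shifting theorem, multiplying by e^(-5t) replaces s with s + 5.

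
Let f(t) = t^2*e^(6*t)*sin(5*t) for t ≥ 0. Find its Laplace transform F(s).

F(s) = 10*(3*s^2 - 36*s + 83)/(s^2 - 12*s + 61)^3

L{sin(5t)} = 5/(s^2 + 25).
Multiplying by e^(6t) shifts s → s - 6, so L{e^(6*t)*sin(5*t)} = 5/((s - 6)^2 + 25).
Then apply L{t^2·g(t)} = (-1)^2 d^2/ds^2[G(s)] with G(s) = 5/((s - 6)^2 + 25):
differentiating 2 times and applying the sign gives 10*(3*s^2 - 36*s + 83)/(s^2 - 12*s + 61)^3.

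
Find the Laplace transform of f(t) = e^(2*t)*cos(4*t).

L{cos(4t)} = s/(s^2 + 16).
By the first shifting theorem, multiplying by e^(2t) replaces s with s - 2.

(s - 2)/((s - 2)^2 + 16)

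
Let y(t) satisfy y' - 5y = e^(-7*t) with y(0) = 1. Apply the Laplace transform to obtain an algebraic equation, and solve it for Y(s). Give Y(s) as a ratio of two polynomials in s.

Apply the Laplace transform to the equation.
Using L{y'} = sY - y(0) = sY - 1, the left side becomes (s - 5)Y - (1).
The right side is L{e^(-7*t)} = 1/(s + 7).
So (s - 5)Y = 1/(s + 7) + (1).
Solve for Y(s) and write it as one ratio of polynomials.

Y(s) = (s + 8)/(s^2 + 2*s - 35)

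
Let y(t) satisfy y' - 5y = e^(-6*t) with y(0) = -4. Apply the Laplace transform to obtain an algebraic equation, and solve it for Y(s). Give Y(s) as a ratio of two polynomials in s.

Take the Laplace transform of both sides.
With L{y'} = sY - y(0) = sY - (-4): the LHS transforms to (s - 5)Y - (-4).
The right side is L{e^(-6*t)} = 1/(s + 6).
So (s - 5)Y = 1/(s + 6) + (-4).
Divide through and combine into a single rational function.

Y(s) = (-4*s - 23)/(s^2 + s - 30)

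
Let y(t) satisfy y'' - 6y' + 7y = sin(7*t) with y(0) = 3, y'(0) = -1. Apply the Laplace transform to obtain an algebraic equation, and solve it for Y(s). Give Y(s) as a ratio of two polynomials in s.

Y(s) = (3*s^3 - 19*s^2 + 147*s - 924)/(s^4 - 6*s^3 + 56*s^2 - 294*s + 343)

Take the Laplace transform of both sides.
With L{y''} = s^2 Y - s·y(0) - y'(0) and L{y'} = sY - y(0), with y(0) = 3, y'(0) = -1: the LHS transforms to (s^2 - 6*s + 7)Y - (3*s - 19).
The right side is L{sin(7*t)} = 7/(s^2 + 49).
So (s^2 - 6*s + 7)Y = 7/(s^2 + 49) + (3*s - 19).
Isolate Y and clear denominators.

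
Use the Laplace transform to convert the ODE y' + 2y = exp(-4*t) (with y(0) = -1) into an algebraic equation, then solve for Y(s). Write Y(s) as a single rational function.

Apply the Laplace transform to the equation.
The derivative rules (L{y'} = sY - y(0) = sY - (-1)) turn the left side into (s + 2)Y - (-1).
The right side is L{exp(-4*t)} = 1/(s + 4).
So (s + 2)Y = 1/(s + 4) + (-1).
Isolate Y and clear denominators.

Y(s) = (-s - 3)/(s^2 + 6*s + 8)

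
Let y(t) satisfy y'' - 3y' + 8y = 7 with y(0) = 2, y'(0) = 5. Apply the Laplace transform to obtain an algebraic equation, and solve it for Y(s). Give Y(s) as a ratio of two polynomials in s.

Apply the Laplace transform to the equation.
With L{y''} = s^2 Y - s·y(0) - y'(0) and L{y'} = sY - y(0), with y(0) = 2, y'(0) = 5: the LHS transforms to (s^2 - 3*s + 8)Y - (2*s - 1).
The right side is L{7} = 7/s.
So (s^2 - 3*s + 8)Y = 7/s + (2*s - 1).
Solve for Y(s) and write it as one ratio of polynomials.

Y(s) = (2*s^2 - s + 7)/(s^3 - 3*s^2 + 8*s)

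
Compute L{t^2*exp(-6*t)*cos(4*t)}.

2*(s + 6)*(s^2 + 12*s - 12)/(s^2 + 12*s + 52)^3

L{cos(4t)} = s/(s^2 + 16).
Multiplying by e^(-6t) shifts s → s + 6, so L{exp(-6*t)*cos(4*t)} = (s + 6)/((s + 6)^2 + 16).
Then apply L{t^2·g(t)} = (-1)^2 d^2/ds^2[G(s)] with G(s) = (s + 6)/((s + 6)^2 + 16):
differentiating 2 times and applying the sign gives 2*(s + 6)*(s^2 + 12*s - 12)/(s^2 + 12*s + 52)^3.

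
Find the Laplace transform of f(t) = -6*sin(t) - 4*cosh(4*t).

The transform is linear, so treat each term independently.
(-4)·[L{cosh(4t)} = s/(s^2 - 16)]; (-6)·[L{sin(t)} = 1/(s^2 + 1)].

-4*s/(s^2 - 16) - 6/(s^2 + 1)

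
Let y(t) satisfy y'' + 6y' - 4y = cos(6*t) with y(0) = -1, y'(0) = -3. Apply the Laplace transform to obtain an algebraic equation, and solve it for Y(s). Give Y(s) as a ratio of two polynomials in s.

Take the Laplace transform of both sides.
With L{y''} = s^2 Y - s·y(0) - y'(0) and L{y'} = sY - y(0), with y(0) = -1, y'(0) = -3: the LHS transforms to (s^2 + 6*s - 4)Y - (-s - 9).
The right side is L{cos(6*t)} = s/(s^2 + 36).
So (s^2 + 6*s - 4)Y = s/(s^2 + 36) + (-s - 9).
Isolate Y and clear denominators.

Y(s) = (-s^3 - 9*s^2 - 35*s - 324)/(s^4 + 6*s^3 + 32*s^2 + 216*s - 144)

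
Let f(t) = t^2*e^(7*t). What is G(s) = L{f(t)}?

G(s) = 2/(s - 7)^3

L{e^(7t)} = 1/(s - 7).
Then apply L{t^2·g(t)} = (-1)^2 d^2/ds^2[H(s)] with H(s) = 1/(s - 7):
differentiating 2 times and applying the sign gives 2/(s - 7)^3.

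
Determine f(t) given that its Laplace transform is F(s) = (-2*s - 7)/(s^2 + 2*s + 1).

Factor the denominator: s^2 + 2*s + 1 = (s + 1)^2.
Partial fraction decomposition gives [-2/(s + 1)] + [-5/(s + 1)^2].
Invert each term: -2/(s + 1) ↔ -2e^(-t); -5/(s + 1)^2 ↔ -5t·e^(-t).

f(t) = -5*t*exp(-t) - 2*exp(-t)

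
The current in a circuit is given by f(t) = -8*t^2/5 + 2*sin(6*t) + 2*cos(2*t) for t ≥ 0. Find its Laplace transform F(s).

F(s) = 2*s/(s^2 + 4) + 12/(s^2 + 36) - 16/(5*s^3)

The transform is linear, so treat each term independently.
(-8/5)·[L{t^2} = 2!/s^3 = 2/s^3]; (2)·[L{cos(2t)} = s/(s^2 + 4)]; (2)·[L{sin(6t)} = 6/(s^2 + 36)].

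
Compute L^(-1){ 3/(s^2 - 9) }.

Since L{sinh(3t)} = 3/(s^2 - 9), the inverse is sinh(3*t).

sinh(3*t)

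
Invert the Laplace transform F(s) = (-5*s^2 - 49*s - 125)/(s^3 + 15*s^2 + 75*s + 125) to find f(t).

f(t) = -5*t^2*exp(-5*t)/2 + t*exp(-5*t) - 5*exp(-5*t)

Factor the denominator: s^3 + 15*s^2 + 75*s + 125 = (s + 5)^3.
Partial fraction decomposition gives [-5/(s + 5)] + [(s + 5)^(-2)] + [-5/(s + 5)^3].
Invert each term: -5/(s + 5) ↔ -5e^(-5t); 1/(s + 5)^2 ↔ t·e^(-5t); -5/(s + 5)^3 ↔ (-5/2)t^2·e^(-5t).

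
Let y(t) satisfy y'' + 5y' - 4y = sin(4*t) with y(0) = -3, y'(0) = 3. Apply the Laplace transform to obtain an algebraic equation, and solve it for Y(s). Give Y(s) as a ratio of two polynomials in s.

Apply the Laplace transform to the equation.
Using L{y''} = s^2 Y - s·y(0) - y'(0) and L{y'} = sY - y(0), with y(0) = -3, y'(0) = 3, the left side becomes (s^2 + 5*s - 4)Y - (-3*s - 12).
The right side is L{sin(4*t)} = 4/(s^2 + 16).
So (s^2 + 5*s - 4)Y = 4/(s^2 + 16) + (-3*s - 12).
Solve for Y(s) and write it as one ratio of polynomials.

Y(s) = (-3*s^3 - 12*s^2 - 48*s - 188)/(s^4 + 5*s^3 + 12*s^2 + 80*s - 64)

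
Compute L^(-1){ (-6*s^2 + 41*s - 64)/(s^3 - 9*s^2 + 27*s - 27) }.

Factor the denominator: s^3 - 9*s^2 + 27*s - 27 = (s - 3)^3.
Partial fraction decomposition gives [-6/(s - 3)] + [5/(s - 3)^2] + [5/(s - 3)^3].
Invert each term: -6/(s - 3) ↔ -6e^(3t); 5/(s - 3)^2 ↔ 5t·e^(3t); 5/(s - 3)^3 ↔ (5/2)t^2·e^(3t).

5*t^2*exp(3*t)/2 + 5*t*exp(3*t) - 6*exp(3*t)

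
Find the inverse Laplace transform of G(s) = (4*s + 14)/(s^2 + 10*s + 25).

Factor the denominator: s^2 + 10*s + 25 = (s + 5)^2.
Partial fraction decomposition gives [4/(s + 5)] + [-6/(s + 5)^2].
Invert each term: 4/(s + 5) ↔ 4e^(-5t); -6/(s + 5)^2 ↔ -6t·e^(-5t).

-6*t*exp(-5*t) + 4*exp(-5*t)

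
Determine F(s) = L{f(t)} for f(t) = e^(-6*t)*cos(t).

L{cos(t)} = s/(s^2 + 1).
By the first shifting theorem, multiplying by e^(-6t) replaces s with s + 6.

F(s) = (s + 6)/((s + 6)^2 + 1)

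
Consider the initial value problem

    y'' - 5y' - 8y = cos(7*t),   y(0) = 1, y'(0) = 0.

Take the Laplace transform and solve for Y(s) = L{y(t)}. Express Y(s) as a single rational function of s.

Y(s) = (s^3 - 5*s^2 + 50*s - 245)/(s^4 - 5*s^3 + 41*s^2 - 245*s - 392)

Take the Laplace transform of both sides.
Using L{y''} = s^2 Y - s·y(0) - y'(0) and L{y'} = sY - y(0), with y(0) = 1, y'(0) = 0, the left side becomes (s^2 - 5*s - 8)Y - (s - 5).
The right side is L{cos(7*t)} = s/(s^2 + 49).
So (s^2 - 5*s - 8)Y = s/(s^2 + 49) + (s - 5).
Isolate Y and clear denominators.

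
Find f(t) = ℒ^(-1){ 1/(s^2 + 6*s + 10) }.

f(t) = exp(-3*t)*sin(t)

Rewrite the denominator: s^2 + 6*s + 10 = (s + 3)^2 + 1.
The form in (s + 3) signals a first-shifting-theorem factor e^(-3t).
Since L{sin(t)} = 1/(s^2 + 1), the inverse is exp(-3*t)*sin(t).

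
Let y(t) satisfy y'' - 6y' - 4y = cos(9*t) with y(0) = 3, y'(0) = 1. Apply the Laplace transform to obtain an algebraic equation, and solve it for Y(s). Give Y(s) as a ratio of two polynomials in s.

Apply the Laplace transform to the equation.
The derivative rules (L{y''} = s^2 Y - s·y(0) - y'(0) and L{y'} = sY - y(0), with y(0) = 3, y'(0) = 1) turn the left side into (s^2 - 6*s - 4)Y - (3*s - 17).
The right side is L{cos(9*t)} = s/(s^2 + 81).
So (s^2 - 6*s - 4)Y = s/(s^2 + 81) + (3*s - 17).
Solve for Y(s) and write it as one ratio of polynomials.

Y(s) = (3*s^3 - 17*s^2 + 244*s - 1377)/(s^4 - 6*s^3 + 77*s^2 - 486*s - 324)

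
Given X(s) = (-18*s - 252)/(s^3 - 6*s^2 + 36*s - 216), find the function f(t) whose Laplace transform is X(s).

Factor the denominator: s^3 - 6*s^2 + 36*s - 216 = (s - 6)*(s^2 + 36).
Partial fraction decomposition gives [-5/(s - 6)] + [5*s/(s^2 + 36)] + [12/(s^2 + 36)].
Invert each term: -5/(s - 6) ↔ -5e^(6t); 5·s/(s^2 + 36) ↔ 5cos(6t); 2·6/(s^2 + 36) ↔ 2sin(6t).

f(t) = -5*exp(6*t) + 2*sin(6*t) + 5*cos(6*t)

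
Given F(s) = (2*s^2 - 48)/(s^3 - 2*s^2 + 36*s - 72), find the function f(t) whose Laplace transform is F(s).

Factor the denominator: s^3 - 2*s^2 + 36*s - 72 = (s - 2)*(s^2 + 36).
Partial fraction decomposition gives [-1/(s - 2)] + [3*s/(s^2 + 36)] + [6/(s^2 + 36)].
Invert each term: -1/(s - 2) ↔ -e^(2t); 3·s/(s^2 + 36) ↔ 3cos(6t); 1·6/(s^2 + 36) ↔ sin(6t).

f(t) = -exp(2*t) + sin(6*t) + 3*cos(6*t)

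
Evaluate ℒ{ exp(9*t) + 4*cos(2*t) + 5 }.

4*s/(s^2 + 4) + 1/(s - 9) + 5/s

Apply the Laplace transform termwise.
(4)·[L{cos(2t)} = s/(s^2 + 4)]; L{e^(9t)} = 1/(s - 9); L{5} = 5/s.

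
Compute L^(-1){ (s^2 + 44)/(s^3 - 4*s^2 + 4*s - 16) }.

3*exp(4*t) - 4*sin(2*t) - 2*cos(2*t)

Factor the denominator: s^3 - 4*s^2 + 4*s - 16 = (s - 4)*(s^2 + 4).
Partial fraction decomposition gives [3/(s - 4)] + [-2*s/(s^2 + 4)] + [-8/(s^2 + 4)].
Invert each term: 3/(s - 4) ↔ 3e^(4t); -2·s/(s^2 + 4) ↔ -2cos(2t); -4·2/(s^2 + 4) ↔ -4sin(2t).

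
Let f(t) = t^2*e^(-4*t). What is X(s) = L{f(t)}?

X(s) = 2/(s + 4)^3

L{e^(-4t)} = 1/(s + 4).
Then apply L{t^2·g(t)} = (-1)^2 d^2/ds^2[G(s)] with G(s) = 1/(s + 4):
differentiating 2 times and applying the sign gives 2/(s + 4)^3.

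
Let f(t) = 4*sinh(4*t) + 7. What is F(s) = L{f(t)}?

The transform is linear, so treat each term independently.
L{7} = 7/s; (4)·[L{sinh(4t)} = 4/(s^2 - 16)].

F(s) = 16/(s^2 - 16) + 7/s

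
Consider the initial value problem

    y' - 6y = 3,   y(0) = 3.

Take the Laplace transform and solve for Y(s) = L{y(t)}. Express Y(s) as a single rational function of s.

Transform both sides with L{·}.
The derivative rules (L{y'} = sY - y(0) = sY - 3) turn the left side into (s - 6)Y - (3).
The right side is L{3} = 3/s.
So (s - 6)Y = 3/s + (3).
Divide through and combine into a single rational function.

Y(s) = (3*s + 3)/(s^2 - 6*s)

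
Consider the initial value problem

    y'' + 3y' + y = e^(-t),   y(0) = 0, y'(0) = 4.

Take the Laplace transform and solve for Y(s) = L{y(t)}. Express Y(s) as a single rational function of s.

Y(s) = (4*s + 5)/(s^3 + 4*s^2 + 4*s + 1)

Transform both sides with L{·}.
The derivative rules (L{y''} = s^2 Y - s·y(0) - y'(0) and L{y'} = sY - y(0), with y(0) = 0, y'(0) = 4) turn the left side into (s^2 + 3*s + 1)Y - (4).
The right side is L{e^(-t)} = 1/(s + 1).
So (s^2 + 3*s + 1)Y = 1/(s + 1) + (4).
Divide through and combine into a single rational function.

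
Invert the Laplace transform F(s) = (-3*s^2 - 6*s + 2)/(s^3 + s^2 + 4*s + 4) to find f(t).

Factor the denominator: s^3 + s^2 + 4*s + 4 = (s + 1)*(s^2 + 4).
Partial fraction decomposition gives [1/(s + 1)] + [-4*s/(s^2 + 4)] + [-2/(s^2 + 4)].
Invert each term: 1/(s + 1) ↔ e^(-t); -4·s/(s^2 + 4) ↔ -4cos(2t); -1·2/(s^2 + 4) ↔ -sin(2t).

f(t) = -sin(2*t) - 4*cos(2*t) + exp(-t)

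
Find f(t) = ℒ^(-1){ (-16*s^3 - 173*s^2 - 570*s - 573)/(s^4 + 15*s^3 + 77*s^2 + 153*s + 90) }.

Factor the denominator: s^4 + 15*s^3 + 77*s^2 + 153*s + 90 = (s + 1)*(s + 3)*(s + 5)*(s + 6).
Partial fraction decomposition gives [-4/(s + 1)] + [-1/(s + 3)] + [-5/(s + 6)] + [-6/(s + 5)].
Invert each term: -4/(s + 1) ↔ -4e^(-t); -1/(s + 3) ↔ -e^(-3t); -5/(s + 6) ↔ -5e^(-6t); -6/(s + 5) ↔ -6e^(-5t).

f(t) = -4*exp(-t) - exp(-3*t) - 6*exp(-5*t) - 5*exp(-6*t)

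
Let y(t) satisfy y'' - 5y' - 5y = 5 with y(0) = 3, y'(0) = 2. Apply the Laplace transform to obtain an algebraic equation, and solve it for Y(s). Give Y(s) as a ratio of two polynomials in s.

Transform both sides with L{·}.
Using L{y''} = s^2 Y - s·y(0) - y'(0) and L{y'} = sY - y(0), with y(0) = 3, y'(0) = 2, the left side becomes (s^2 - 5*s - 5)Y - (3*s - 13).
The right side is L{5} = 5/s.
So (s^2 - 5*s - 5)Y = 5/s + (3*s - 13).
Isolate Y and clear denominators.

Y(s) = (3*s^2 - 13*s + 5)/(s^3 - 5*s^2 - 5*s)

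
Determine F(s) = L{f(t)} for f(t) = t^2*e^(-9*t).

L{e^(-9t)} = 1/(s + 9).
Then apply L{t^2·g(t)} = (-1)^2 d^2/ds^2[G(s)] with G(s) = 1/(s + 9):
differentiating 2 times and applying the sign gives 2/(s + 9)^3.

F(s) = 2/(s + 9)^3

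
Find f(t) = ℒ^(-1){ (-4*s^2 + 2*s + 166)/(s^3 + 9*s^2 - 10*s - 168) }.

Factor the denominator: s^3 + 9*s^2 - 10*s - 168 = (s - 4)*(s + 6)*(s + 7).
Partial fraction decomposition gives [-4/(s + 7)] + [1/(s - 4)] + [-1/(s + 6)].
Invert each term: -4/(s + 7) ↔ -4e^(-7t); 1/(s - 4) ↔ e^(4t); -1/(s + 6) ↔ -e^(-6t).

f(t) = exp(4*t) - exp(-6*t) - 4*exp(-7*t)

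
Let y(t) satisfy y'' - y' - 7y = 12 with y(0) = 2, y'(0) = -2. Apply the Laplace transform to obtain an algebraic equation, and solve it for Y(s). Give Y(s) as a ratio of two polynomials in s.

Apply the Laplace transform to the equation.
Using L{y''} = s^2 Y - s·y(0) - y'(0) and L{y'} = sY - y(0), with y(0) = 2, y'(0) = -2, the left side becomes (s^2 - s - 7)Y - (2*s - 4).
The right side is L{12} = 12/s.
So (s^2 - s - 7)Y = 12/s + (2*s - 4).
Isolate Y and clear denominators.

Y(s) = (2*s^2 - 4*s + 12)/(s^3 - s^2 - 7*s)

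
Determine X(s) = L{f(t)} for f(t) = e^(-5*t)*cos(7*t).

X(s) = (s + 5)/((s + 5)^2 + 49)

L{cos(7t)} = s/(s^2 + 49).
By the first shifting theorem, multiplying by e^(-5t) replaces s with s + 5.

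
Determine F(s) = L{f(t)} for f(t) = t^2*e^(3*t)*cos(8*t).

F(s) = 2*(s - 3)*(s^2 - 6*s - 183)/(s^2 - 6*s + 73)^3

L{cos(8t)} = s/(s^2 + 64).
Multiplying by e^(3t) shifts s → s - 3, so L{e^(3*t)*cos(8*t)} = (s - 3)/((s - 3)^2 + 64).
Then apply L{t^2·g(t)} = (-1)^2 d^2/ds^2[G(s)] with G(s) = (s - 3)/((s - 3)^2 + 64):
differentiating 2 times and applying the sign gives 2*(s - 3)*(s^2 - 6*s - 183)/(s^2 - 6*s + 73)^3.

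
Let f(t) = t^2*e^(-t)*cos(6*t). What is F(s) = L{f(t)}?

L{cos(6t)} = s/(s^2 + 36).
Multiplying by e^(-t) shifts s → s + 1, so L{e^(-t)*cos(6*t)} = (s + 1)/((s + 1)^2 + 36).
Then apply L{t^2·g(t)} = (-1)^2 d^2/ds^2[G(s)] with G(s) = (s + 1)/((s + 1)^2 + 36):
differentiating 2 times and applying the sign gives 2*(s + 1)*(s^2 + 2*s - 107)/(s^2 + 2*s + 37)^3.

F(s) = 2*(s + 1)*(s^2 + 2*s - 107)/(s^2 + 2*s + 37)^3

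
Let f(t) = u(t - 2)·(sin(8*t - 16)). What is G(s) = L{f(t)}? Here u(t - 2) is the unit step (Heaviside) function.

By the second shifting theorem, L{u(t - c)·g(t - c)} = e^(-cs)·H(s) with c = 2 and H(s) = L{g(t)}.
L{sin(8t)} = 8/(s^2 + 64).

G(s) = 8*exp(-2*s)/(s^2 + 64)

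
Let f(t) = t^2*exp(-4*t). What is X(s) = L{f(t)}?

X(s) = 2/(s + 4)^3

L{e^(-4t)} = 1/(s + 4).
Then apply L{t^2·g(t)} = (-1)^2 d^2/ds^2[G(s)] with G(s) = 1/(s + 4):
differentiating 2 times and applying the sign gives 2/(s + 4)^3.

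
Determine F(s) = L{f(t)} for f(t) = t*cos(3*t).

F(s) = (s - 3)*(s + 3)/(s^2 + 9)^2

L{cos(3t)} = s/(s^2 + 9).
Then apply L{t·g(t)} = -d/ds[G(s)] with G(s) = s/(s^2 + 9):
differentiating 1 time and applying the sign gives (s - 3)*(s + 3)/(s^2 + 9)^2.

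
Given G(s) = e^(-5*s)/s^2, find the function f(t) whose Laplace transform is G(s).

f(t) = Heaviside(t - 5)*(t - 5)

The factor e^(-5s) signals a time shift by c = 5 (second shifting theorem).
L{t} = 1!/s^2 = 1/s^2, so L^-1{s^(-2)} = t.
Hence the inverse is u(t - 5) times that function evaluated at t - 5.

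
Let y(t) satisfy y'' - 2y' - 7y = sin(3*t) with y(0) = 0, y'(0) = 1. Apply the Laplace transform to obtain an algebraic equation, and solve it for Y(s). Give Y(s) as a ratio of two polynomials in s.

Take the Laplace transform of both sides.
With L{y''} = s^2 Y - s·y(0) - y'(0) and L{y'} = sY - y(0), with y(0) = 0, y'(0) = 1: the LHS transforms to (s^2 - 2*s - 7)Y - (1).
The right side is L{sin(3*t)} = 3/(s^2 + 9).
So (s^2 - 2*s - 7)Y = 3/(s^2 + 9) + (1).
Isolate Y and clear denominators.

Y(s) = (s^2 + 12)/(s^4 - 2*s^3 + 2*s^2 - 18*s - 63)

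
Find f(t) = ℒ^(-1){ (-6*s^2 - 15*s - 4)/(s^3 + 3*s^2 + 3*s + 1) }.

Factor the denominator: s^3 + 3*s^2 + 3*s + 1 = (s + 1)^3.
Partial fraction decomposition gives [-6/(s + 1)] + [-3/(s + 1)^2] + [5/(s + 1)^3].
Invert each term: -6/(s + 1) ↔ -6e^(-t); -3/(s + 1)^2 ↔ -3t·e^(-t); 5/(s + 1)^3 ↔ (5/2)t^2·e^(-t).

f(t) = 5*t^2*exp(-t)/2 - 3*t*exp(-t) - 6*exp(-t)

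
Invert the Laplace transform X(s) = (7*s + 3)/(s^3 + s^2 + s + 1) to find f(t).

Factor the denominator: s^3 + s^2 + s + 1 = (s + 1)*(s^2 + 1).
Partial fraction decomposition gives [-2/(s + 1)] + [2*s/(s^2 + 1)] + [5/(s^2 + 1)].
Invert each term: -2/(s + 1) ↔ -2e^(-t); 2·s/(s^2 + 1) ↔ 2cos(t); 5·1/(s^2 + 1) ↔ 5sin(t).

f(t) = 5*sin(t) + 2*cos(t) - 2*exp(-t)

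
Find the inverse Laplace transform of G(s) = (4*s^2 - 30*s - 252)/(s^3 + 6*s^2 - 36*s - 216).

Factor the denominator: s^3 + 6*s^2 - 36*s - 216 = (s - 6)*(s + 6)^2.
Partial fraction decomposition gives [6/(s + 6)] + [-6/(s + 6)^2] + [-2/(s - 6)].
Invert each term: 6/(s + 6) ↔ 6e^(-6t); -6/(s + 6)^2 ↔ -6t·e^(-6t); -2/(s - 6) ↔ -2e^(6t).

-6*t*exp(-6*t) - 2*exp(6*t) + 6*exp(-6*t)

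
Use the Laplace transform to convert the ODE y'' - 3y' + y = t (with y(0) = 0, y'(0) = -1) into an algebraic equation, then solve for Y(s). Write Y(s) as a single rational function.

Laplace-transform each side.
The derivative rules (L{y''} = s^2 Y - s·y(0) - y'(0) and L{y'} = sY - y(0), with y(0) = 0, y'(0) = -1) turn the left side into (s^2 - 3*s + 1)Y - (-1).
The right side is L{t} = s^(-2).
So (s^2 - 3*s + 1)Y = s^(-2) + (-1).
Isolate Y and clear denominators.

Y(s) = (-s^2 + 1)/(s^4 - 3*s^3 + s^2)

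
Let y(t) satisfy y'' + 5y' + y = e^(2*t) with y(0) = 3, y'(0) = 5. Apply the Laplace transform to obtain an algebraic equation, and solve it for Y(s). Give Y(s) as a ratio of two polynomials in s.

Y(s) = (3*s^2 + 14*s - 39)/(s^3 + 3*s^2 - 9*s - 2)

Laplace-transform each side.
With L{y''} = s^2 Y - s·y(0) - y'(0) and L{y'} = sY - y(0), with y(0) = 3, y'(0) = 5: the LHS transforms to (s^2 + 5*s + 1)Y - (3*s + 20).
The right side is L{e^(2*t)} = 1/(s - 2).
So (s^2 + 5*s + 1)Y = 1/(s - 2) + (3*s + 20).
Isolate Y and clear denominators.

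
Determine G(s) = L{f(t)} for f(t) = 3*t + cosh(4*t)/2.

G(s) = s/(2*(s^2 - 16)) + 3/s^2

Apply the Laplace transform termwise.
(1/2)·[L{cosh(4t)} = s/(s^2 - 16)]; (3)·[L{t} = 1!/s^2 = 1/s^2].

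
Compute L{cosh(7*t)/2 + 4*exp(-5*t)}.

Apply the Laplace transform termwise.
(4)·[L{e^(-5t)} = 1/(s + 5)]; (1/2)·[L{cosh(7t)} = s/(s^2 - 49)].

s/(2*(s^2 - 49)) + 4/(s + 5)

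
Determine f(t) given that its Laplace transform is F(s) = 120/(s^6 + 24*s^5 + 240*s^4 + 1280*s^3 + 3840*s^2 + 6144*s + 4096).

f(t) = t^5*exp(-4*t)

Rewrite the denominator: s^6 + 24*s^5 + 240*s^4 + 1280*s^3 + 3840*s^2 + 6144*s + 4096 = (s + 4)^6.
The form in (s + 4) signals a first-shifting-theorem factor e^(-4t).
Since L{t^5} = 5!/s^6 = 120/s^6, the inverse is t^5*e^(-4*t).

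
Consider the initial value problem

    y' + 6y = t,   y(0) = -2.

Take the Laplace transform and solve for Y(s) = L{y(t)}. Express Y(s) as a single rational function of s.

Apply the Laplace transform to the equation.
The derivative rules (L{y'} = sY - y(0) = sY - (-2)) turn the left side into (s + 6)Y - (-2).
The right side is L{t} = s^(-2).
So (s + 6)Y = s^(-2) + (-2).
Solve for Y(s) and write it as one ratio of polynomials.

Y(s) = (-2*s^2 + 1)/(s^3 + 6*s^2)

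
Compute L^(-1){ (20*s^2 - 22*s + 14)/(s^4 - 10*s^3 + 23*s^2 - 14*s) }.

4*exp(7*t) - 5*exp(2*t) + 2*exp(t) - 1

Factor the denominator: s^4 - 10*s^3 + 23*s^2 - 14*s = s*(s - 7)*(s - 2)*(s - 1).
Partial fraction decomposition gives [-1/s] + [4/(s - 7)] + [-5/(s - 2)] + [2/(s - 1)].
Invert each term: -1/(s - 0) ↔ -e^(0t); 4/(s - 7) ↔ 4e^(7t); -5/(s - 2) ↔ -5e^(2t); 2/(s - 1) ↔ 2e^(t).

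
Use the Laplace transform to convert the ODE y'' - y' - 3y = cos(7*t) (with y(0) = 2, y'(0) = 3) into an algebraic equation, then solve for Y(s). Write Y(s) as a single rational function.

Take the Laplace transform of both sides.
The derivative rules (L{y''} = s^2 Y - s·y(0) - y'(0) and L{y'} = sY - y(0), with y(0) = 2, y'(0) = 3) turn the left side into (s^2 - s - 3)Y - (2*s + 1).
The right side is L{cos(7*t)} = s/(s^2 + 49).
So (s^2 - s - 3)Y = s/(s^2 + 49) + (2*s + 1).
Divide through and combine into a single rational function.

Y(s) = (2*s^3 + s^2 + 99*s + 49)/(s^4 - s^3 + 46*s^2 - 49*s - 147)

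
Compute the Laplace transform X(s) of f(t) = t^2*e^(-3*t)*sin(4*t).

X(s) = 8*(3*s^2 + 18*s + 11)/(s^2 + 6*s + 25)^3

L{sin(4t)} = 4/(s^2 + 16).
Multiplying by e^(-3t) shifts s → s + 3, so L{e^(-3*t)*sin(4*t)} = 4/((s + 3)^2 + 16).
Then apply L{t^2·g(t)} = (-1)^2 d^2/ds^2[G(s)] with G(s) = 4/((s + 3)^2 + 16):
differentiating 2 times and applying the sign gives 8*(3*s^2 + 18*s + 11)/(s^2 + 6*s + 25)^3.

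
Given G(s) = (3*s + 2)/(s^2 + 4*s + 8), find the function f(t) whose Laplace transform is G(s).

Complete the square in the denominator: s^2 + 4*s + 8 = (s + 2)^2 + 2^2.
Split the numerator to match: 3*s + 2 = 3·(s + 2) - 2·2.
Invert each term: 3·(s + 2)/((s + 2)^2 + 4) ↔ 3e^(-2t)cos(2t); -2·2/((s + 2)^2 + 4) ↔ -2e^(-2t)sin(2t).

f(t) = -2*exp(-2*t)*sin(2*t) + 3*exp(-2*t)*cos(2*t)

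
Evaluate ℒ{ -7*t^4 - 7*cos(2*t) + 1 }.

-7*s/(s^2 + 4) + 1/s - 168/s^5

Apply the Laplace transform termwise.
(-7)·[L{cos(2t)} = s/(s^2 + 4)]; L{1} = 1/s; (-7)·[L{t^4} = 4!/s^5 = 24/s^5].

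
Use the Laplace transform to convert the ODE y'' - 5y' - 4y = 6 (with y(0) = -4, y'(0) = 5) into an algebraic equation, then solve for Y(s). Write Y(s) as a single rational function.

Take the Laplace transform of both sides.
Using L{y''} = s^2 Y - s·y(0) - y'(0) and L{y'} = sY - y(0), with y(0) = -4, y'(0) = 5, the left side becomes (s^2 - 5*s - 4)Y - (-4*s + 25).
The right side is L{6} = 6/s.
So (s^2 - 5*s - 4)Y = 6/s + (-4*s + 25).
Solve for Y(s) and write it as one ratio of polynomials.

Y(s) = (-4*s^2 + 25*s + 6)/(s^3 - 5*s^2 - 4*s)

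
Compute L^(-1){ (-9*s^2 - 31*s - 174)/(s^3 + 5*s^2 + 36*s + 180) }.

-sin(6*t) - 5*cos(6*t) - 4*exp(-5*t)

Factor the denominator: s^3 + 5*s^2 + 36*s + 180 = (s + 5)*(s^2 + 36).
Partial fraction decomposition gives [-4/(s + 5)] + [-5*s/(s^2 + 36)] + [-6/(s^2 + 36)].
Invert each term: -4/(s + 5) ↔ -4e^(-5t); -5·s/(s^2 + 36) ↔ -5cos(6t); -1·6/(s^2 + 36) ↔ -sin(6t).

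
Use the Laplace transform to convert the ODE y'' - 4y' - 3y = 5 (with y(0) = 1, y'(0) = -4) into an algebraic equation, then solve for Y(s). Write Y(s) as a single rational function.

Apply the Laplace transform to the equation.
With L{y''} = s^2 Y - s·y(0) - y'(0) and L{y'} = sY - y(0), with y(0) = 1, y'(0) = -4: the LHS transforms to (s^2 - 4*s - 3)Y - (s - 8).
The right side is L{5} = 5/s.
So (s^2 - 4*s - 3)Y = 5/s + (s - 8).
Divide through and combine into a single rational function.

Y(s) = (s^2 - 8*s + 5)/(s^3 - 4*s^2 - 3*s)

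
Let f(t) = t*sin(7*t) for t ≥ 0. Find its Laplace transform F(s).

F(s) = 14*s/(s^2 + 49)^2

L{sin(7t)} = 7/(s^2 + 49).
Then apply L{t·g(t)} = -d/ds[G(s)] with G(s) = 7/(s^2 + 49):
differentiating 1 time and applying the sign gives 14*s/(s^2 + 49)^2.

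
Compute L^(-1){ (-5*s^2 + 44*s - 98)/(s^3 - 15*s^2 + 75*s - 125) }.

Factor the denominator: s^3 - 15*s^2 + 75*s - 125 = (s - 5)^3.
Partial fraction decomposition gives [-5/(s - 5)] + [-6/(s - 5)^2] + [-3/(s - 5)^3].
Invert each term: -5/(s - 5) ↔ -5e^(5t); -6/(s - 5)^2 ↔ -6t·e^(5t); -3/(s - 5)^3 ↔ (-3/2)t^2·e^(5t).

-3*t^2*exp(5*t)/2 - 6*t*exp(5*t) - 5*exp(5*t)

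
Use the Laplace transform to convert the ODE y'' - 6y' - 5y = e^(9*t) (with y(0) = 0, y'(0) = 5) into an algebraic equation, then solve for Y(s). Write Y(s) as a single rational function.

Y(s) = (5*s - 44)/(s^3 - 15*s^2 + 49*s + 45)

Laplace-transform each side.
With L{y''} = s^2 Y - s·y(0) - y'(0) and L{y'} = sY - y(0), with y(0) = 0, y'(0) = 5: the LHS transforms to (s^2 - 6*s - 5)Y - (5).
The right side is L{e^(9*t)} = 1/(s - 9).
So (s^2 - 6*s - 5)Y = 1/(s - 9) + (5).
Solve for Y(s) and write it as one ratio of polynomials.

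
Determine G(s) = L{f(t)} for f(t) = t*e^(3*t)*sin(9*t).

L{sin(9t)} = 9/(s^2 + 81).
Multiplying by e^(3t) shifts s → s - 3, so L{e^(3*t)*sin(9*t)} = 9/((s - 3)^2 + 81).
Then apply L{t·g(t)} = -d/ds[H(s)] with H(s) = 9/((s - 3)^2 + 81):
differentiating 1 time and applying the sign gives 18*(s - 3)/(s^2 - 6*s + 90)^2.

G(s) = 18*(s - 3)/(s^2 - 6*s + 90)^2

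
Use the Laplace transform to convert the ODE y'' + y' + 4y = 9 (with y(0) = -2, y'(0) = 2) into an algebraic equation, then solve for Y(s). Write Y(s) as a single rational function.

Laplace-transform each side.
With L{y''} = s^2 Y - s·y(0) - y'(0) and L{y'} = sY - y(0), with y(0) = -2, y'(0) = 2: the LHS transforms to (s^2 + s + 4)Y - (-2*s).
The right side is L{9} = 9/s.
So (s^2 + s + 4)Y = 9/s + (-2*s).
Solve for Y(s) and write it as one ratio of polynomials.

Y(s) = (-2*s^2 + 9)/(s^3 + s^2 + 4*s)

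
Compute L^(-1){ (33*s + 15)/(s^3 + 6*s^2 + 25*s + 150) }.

3*sin(5*t) + 3*cos(5*t) - 3*exp(-6*t)

Factor the denominator: s^3 + 6*s^2 + 25*s + 150 = (s + 6)*(s^2 + 25).
Partial fraction decomposition gives [-3/(s + 6)] + [3*s/(s^2 + 25)] + [15/(s^2 + 25)].
Invert each term: -3/(s + 6) ↔ -3e^(-6t); 3·s/(s^2 + 25) ↔ 3cos(5t); 3·5/(s^2 + 25) ↔ 3sin(5t).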